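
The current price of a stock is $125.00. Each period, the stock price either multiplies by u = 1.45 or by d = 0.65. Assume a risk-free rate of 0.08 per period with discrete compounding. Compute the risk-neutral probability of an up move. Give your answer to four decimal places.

p = 0.5375

Risk-neutral probability p = (1 + 0.08 − 0.65)/(1.45 − 0.65) = 0.4300/0.8000 = 0.5375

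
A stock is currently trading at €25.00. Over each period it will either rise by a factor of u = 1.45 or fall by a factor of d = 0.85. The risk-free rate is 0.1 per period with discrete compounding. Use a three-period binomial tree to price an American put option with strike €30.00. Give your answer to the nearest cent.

Risk-neutral probability p = (1 + 0.1 − 0.85)/(1.45 − 0.85) = 0.2500/0.6000 = 0.4167
Terminal stock prices: S_uuu = 76.22, S_uud = 44.68, S_udd = 26.19, S_ddd = 15.35
Terminal payoffs (K − S): max(-46.22, 0) = 0, max(-14.68, 0) = 0, max(3.809, 0) = 3.809, max(14.65, 0) = 14.65
Node uu (S = 52.56): continuation = 1/1.1·[0.4167·0.0000 + 0.5833·0.0000] = 0.0000; exercise value = 0.0000 ≤ continuation, so V_uu = 0.0000
Node ud (S = 30.81): continuation = 1/1.1·[0.4167·0.0000 + 0.5833·3.8094] = 2.0201; exercise value = 0.0000 ≤ continuation, so V_ud = 2.0201
Node dd (S = 18.06): continuation = 1/1.1·[0.4167·3.8094 + 0.5833·14.6469] = 9.2102; exercise value = 11.9375 > continuation, so V_dd = 11.9375 (exercise)
Node u (S = 36.25): continuation = 1/1.1·[0.4167·0.0000 + 0.5833·2.0201] = 1.0713; exercise value = 0.0000 ≤ continuation, so V_u = 1.0713
Node d (S = 21.25): continuation = 1/1.1·[0.4167·2.0201 + 0.5833·11.9375] = 7.0957; exercise value = 8.7500 > continuation, so V_d = 8.7500 (exercise)
Node 0 (S = 25): continuation = 1/1.1·[0.4167·1.0713 + 0.5833·8.7500] = 5.0459; exercise value = 5.0000 ≤ continuation, so V_0 = 5.0459

€5.05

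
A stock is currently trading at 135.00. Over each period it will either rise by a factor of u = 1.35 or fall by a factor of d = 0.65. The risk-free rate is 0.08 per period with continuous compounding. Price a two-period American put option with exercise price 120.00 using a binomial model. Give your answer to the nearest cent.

Risk-neutral probability p = (e^0.08 − 0.65)/(1.35 − 0.65) = 0.4333/0.7000 = 0.6190
Terminal stock prices: S_uu = 246, S_ud = 118.5, S_dd = 57.04
Terminal payoffs (K − S): max(-126, 0) = 0, max(1.537, 0) = 1.537, max(62.96, 0) = 62.96
Node u (S = 182.2): continuation = e^(−0.08)·[0.6190·0.0000 + 0.3810·1.5375] = 0.5408; exercise value = 0.0000 ≤ continuation, so V_u = 0.5408
Node d (S = 87.75): continuation = e^(−0.08)·[0.6190·1.5375 + 0.3810·62.9625] = 23.0240; exercise value = 32.2500 > continuation, so V_d = 32.2500 (exercise)
Node 0 (S = 135): continuation = e^(−0.08)·[0.6190·0.5408 + 0.3810·32.2500] = 11.6521; exercise value = 0.0000 ≤ continuation, so V_0 = 11.6521

11.65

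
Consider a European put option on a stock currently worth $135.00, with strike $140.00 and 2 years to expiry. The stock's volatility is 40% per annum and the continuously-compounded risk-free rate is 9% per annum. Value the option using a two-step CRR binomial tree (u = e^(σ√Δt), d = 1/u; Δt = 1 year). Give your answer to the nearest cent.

$17.61

CRR parameters: u = e^(σ√Δt) = e^(0.4·√1) = 1.4918, d = 1/u = 0.6703
Per-period rate: rΔt = 0.09·1 = 0.09, so R = e^0.09 = 1.0942
Risk-neutral probability p = (e^0.09 − 0.6703)/(1.4918 − 0.6703) = 0.4239/0.8215 = 0.5159
Terminal stock prices: S_uu = 300.4, S_ud = 135, S_dd = 60.66
Terminal payoffs (K − S): max(-160.4, 0) = 0, max(5, 0) = 5, max(79.34, 0) = 79.34
Node u (S = 201.4): V_u = e^(−0.09)·[0.5159·0.0000 + 0.4841·5.0000] = 2.2119
Node d (S = 90.49): V_d = e^(−0.09)·[0.5159·5.0000 + 0.4841·79.3406] = 37.4572
Node 0 (S = 135): V_0 = e^(−0.09)·[0.5159·2.2119 + 0.4841·37.4572] = 17.6137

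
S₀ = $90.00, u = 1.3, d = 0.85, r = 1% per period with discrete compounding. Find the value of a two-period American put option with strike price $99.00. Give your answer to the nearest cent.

Risk-neutral probability p = (1 + 0.01 − 0.85)/(1.3 − 0.85) = 0.1600/0.4500 = 0.3556
Terminal stock prices: S_uu = 152.1, S_ud = 99.45, S_dd = 65.02
Terminal payoffs (K − S): max(-53.1, 0) = 0, max(-0.45, 0) = 0, max(33.98, 0) = 33.98
Node u (S = 117): continuation = 1/1.01·[0.3556·0.0000 + 0.6444·0.0000] = 0.0000; exercise value = 0.0000 ≤ continuation, so V_u = 0.0000
Node d (S = 76.5): continuation = 1/1.01·[0.3556·0.0000 + 0.6444·33.9750] = 21.6782; exercise value = 22.5000 > continuation, so V_d = 22.5000 (exercise)
Node 0 (S = 90): continuation = 1/1.01·[0.3556·0.0000 + 0.6444·22.5000] = 14.3564; exercise value = 9.0000 ≤ continuation, so V_0 = 14.3564

$14.36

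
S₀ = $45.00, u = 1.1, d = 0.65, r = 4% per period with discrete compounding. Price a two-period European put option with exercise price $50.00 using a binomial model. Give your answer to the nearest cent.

$4.32

Risk-neutral probability p = (1 + 0.04 − 0.65)/(1.1 − 0.65) = 0.3900/0.4500 = 0.8667
Terminal stock prices: S_uu = 54.45, S_ud = 32.18, S_dd = 19.01
Terminal payoffs (K − S): max(-4.45, 0) = 0, max(17.82, 0) = 17.82, max(30.99, 0) = 30.99
Node u (S = 49.5): V_u = 1/1.04·[0.8667·0.0000 + 0.1333·17.8250] = 2.2853
Node d (S = 29.25): V_d = 1/1.04·[0.8667·17.8250 + 0.1333·30.9875] = 18.8269
Node 0 (S = 45): V_0 = 1/1.04·[0.8667·2.2853 + 0.1333·18.8269] = 4.3181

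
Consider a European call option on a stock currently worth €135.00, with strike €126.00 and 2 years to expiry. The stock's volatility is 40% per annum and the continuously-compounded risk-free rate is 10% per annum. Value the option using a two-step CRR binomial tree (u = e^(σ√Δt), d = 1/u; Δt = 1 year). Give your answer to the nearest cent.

€43.69

CRR parameters: u = e^(σ√Δt) = e^(0.4·√1) = 1.4918, d = 1/u = 0.6703
Per-period rate: rΔt = 0.1·1 = 0.1, so R = e^0.1 = 1.1052
Risk-neutral probability p = (e^0.1 − 0.6703)/(1.4918 − 0.6703) = 0.4349/0.8215 = 0.5293
Terminal stock prices: S_uu = 300.4, S_ud = 135, S_dd = 60.66
Terminal payoffs (S − K): max(174.4, 0) = 174.4, max(9, 0) = 9, max(-65.34, 0) = 0
Node u (S = 201.4): V_u = e^(−0.1)·[0.5293·174.4480 + 0.4707·9.0000] = 87.3868
Node d (S = 90.49): V_d = e^(−0.1)·[0.5293·9.0000 + 0.4707·0.0000] = 4.3107
Node 0 (S = 135): V_0 = e^(−0.1)·[0.5293·87.3868 + 0.4707·4.3107] = 43.6908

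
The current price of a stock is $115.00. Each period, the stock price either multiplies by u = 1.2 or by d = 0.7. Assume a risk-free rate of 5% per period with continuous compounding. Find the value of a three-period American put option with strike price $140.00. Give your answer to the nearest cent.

$28.08

Risk-neutral probability p = (e^0.05 − 0.7)/(1.2 − 0.7) = 0.3513/0.5000 = 0.7025
Terminal stock prices: S_uuu = 198.7, S_uud = 115.9, S_udd = 67.62, S_ddd = 39.44
Terminal payoffs (K − S): max(-58.72, 0) = 0, max(24.08, 0) = 24.08, max(72.38, 0) = 72.38, max(100.6, 0) = 100.6
Node uu (S = 165.6): continuation = e^(−0.05)·[0.7025·0.0000 + 0.2975·24.0800] = 6.8135; exercise value = 0.0000 ≤ continuation, so V_uu = 6.8135
Node ud (S = 96.6): continuation = e^(−0.05)·[0.7025·24.0800 + 0.2975·72.3800] = 36.5721; exercise value = 43.4000 > continuation, so V_ud = 43.4000 (exercise)
Node dd (S = 56.35): continuation = e^(−0.05)·[0.7025·72.3800 + 0.2975·100.5550] = 76.8221; exercise value = 83.6500 > continuation, so V_dd = 83.6500 (exercise)
Node u (S = 138): continuation = e^(−0.05)·[0.7025·6.8135 + 0.2975·43.4000] = 16.8333; exercise value = 2.0000 ≤ continuation, so V_u = 16.8333
Node d (S = 80.5): continuation = e^(−0.05)·[0.7025·43.4000 + 0.2975·83.6500] = 52.6721; exercise value = 59.5000 > continuation, so V_d = 59.5000 (exercise)
Node 0 (S = 115): continuation = e^(−0.05)·[0.7025·16.8333 + 0.2975·59.5000] = 28.0849; exercise value = 25.0000 ≤ continuation, so V_0 = 28.0849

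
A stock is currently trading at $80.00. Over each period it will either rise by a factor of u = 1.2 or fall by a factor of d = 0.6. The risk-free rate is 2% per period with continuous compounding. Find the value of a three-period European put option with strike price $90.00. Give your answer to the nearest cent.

$20.36

Risk-neutral probability p = (e^0.02 − 0.6)/(1.2 − 0.6) = 0.4202/0.6000 = 0.7003
Terminal stock prices: S_uuu = 138.2, S_uud = 69.12, S_udd = 34.56, S_ddd = 17.28
Terminal payoffs (K − S): max(-48.24, 0) = 0, max(20.88, 0) = 20.88, max(55.44, 0) = 55.44, max(72.72, 0) = 72.72
Node uu (S = 115.2): V_uu = e^(−0.02)·[0.7003·0.0000 + 0.2997·20.8800] = 6.1331
Node ud (S = 57.6): V_ud = e^(−0.02)·[0.7003·20.8800 + 0.2997·55.4400] = 30.6179
Node dd (S = 28.8): V_dd = e^(−0.02)·[0.7003·55.4400 + 0.2997·72.7200] = 59.4179
Node u (S = 96): V_u = e^(−0.02)·[0.7003·6.1331 + 0.2997·30.6179] = 13.2036
Node d (S = 48): V_d = e^(−0.02)·[0.7003·30.6179 + 0.2997·59.4179] = 38.4710
Node 0 (S = 80): V_0 = e^(−0.02)·[0.7003·13.2036 + 0.2997·38.4710] = 20.3640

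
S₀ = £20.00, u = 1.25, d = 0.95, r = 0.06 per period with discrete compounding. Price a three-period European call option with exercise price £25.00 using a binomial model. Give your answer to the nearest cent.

Risk-neutral probability p = (1 + 0.06 − 0.95)/(1.25 − 0.95) = 0.1100/0.3000 = 0.3667
Terminal stock prices: S_uuu = 39.06, S_uud = 29.69, S_udd = 22.56, S_ddd = 17.15
Terminal payoffs (S − K): max(14.06, 0) = 14.06, max(4.688, 0) = 4.688, max(-2.438, 0) = 0, max(-7.853, 0) = 0
Node uu (S = 31.25): V_uu = 1/1.06·[0.3667·14.0625 + 0.6333·4.6875] = 7.6651
Node ud (S = 23.75): V_ud = 1/1.06·[0.3667·4.6875 + 0.6333·0.0000] = 1.6215
Node dd (S = 18.05): V_dd = 1/1.06·[0.3667·0.0000 + 0.6333·0.0000] = 0.0000
Node u (S = 25): V_u = 1/1.06·[0.3667·7.6651 + 0.6333·1.6215] = 3.6202
Node d (S = 19): V_d = 1/1.06·[0.3667·1.6215 + 0.6333·0.0000] = 0.5609
Node 0 (S = 20): V_0 = 1/1.06·[0.3667·3.6202 + 0.6333·0.5609] = 1.5874

£1.59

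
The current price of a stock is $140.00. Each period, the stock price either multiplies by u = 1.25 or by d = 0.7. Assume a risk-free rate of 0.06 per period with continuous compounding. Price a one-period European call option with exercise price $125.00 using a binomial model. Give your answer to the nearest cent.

Risk-neutral probability p = (e^0.06 − 0.7)/(1.25 − 0.7) = 0.3618/0.5500 = 0.6579
Terminal stock prices: S_u = 175, S_d = 98
Terminal payoffs (S − K): max(50, 0) = 50, max(-27, 0) = 0
Node 0 (S = 140): V_0 = e^(−0.06)·[0.6579·50.0000 + 0.3421·0.0000] = 30.9786

$30.98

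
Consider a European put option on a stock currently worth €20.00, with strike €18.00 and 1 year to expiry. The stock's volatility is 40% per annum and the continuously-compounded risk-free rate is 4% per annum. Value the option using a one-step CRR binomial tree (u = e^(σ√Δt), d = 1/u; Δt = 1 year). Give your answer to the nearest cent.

CRR parameters: u = e^(σ√Δt) = e^(0.4·√1) = 1.4918, d = 1/u = 0.6703
Per-period rate: rΔt = 0.04·1 = 0.04, so R = e^0.04 = 1.0408
Risk-neutral probability p = (e^0.04 − 0.6703)/(1.4918 − 0.6703) = 0.3705/0.8215 = 0.4510
Terminal stock prices: S_u = 29.84, S_d = 13.41
Terminal payoffs (K − S): max(-11.84, 0) = 0, max(4.594, 0) = 4.594
Node 0 (S = 20): V_0 = e^(−0.04)·[0.4510·0.0000 + 0.5490·4.5936] = 2.4230

€2.42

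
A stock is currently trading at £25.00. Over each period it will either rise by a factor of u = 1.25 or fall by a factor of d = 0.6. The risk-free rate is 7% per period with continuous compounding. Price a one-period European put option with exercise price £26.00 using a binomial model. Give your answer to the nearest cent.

£2.80

Risk-neutral probability p = (e^0.07 − 0.6)/(1.25 − 0.6) = 0.4725/0.6500 = 0.7269
Terminal stock prices: S_u = 31.25, S_d = 15
Terminal payoffs (K − S): max(-5.25, 0) = 0, max(11, 0) = 11
Node 0 (S = 25): V_0 = e^(−0.07)·[0.7269·0.0000 + 0.2731·11.0000] = 2.8006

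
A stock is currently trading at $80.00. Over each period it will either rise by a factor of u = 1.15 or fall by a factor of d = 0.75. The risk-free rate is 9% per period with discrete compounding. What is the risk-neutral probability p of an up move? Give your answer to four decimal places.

Risk-neutral probability p = (1 + 0.09 − 0.75)/(1.15 − 0.75) = 0.3400/0.4000 = 0.8500

p = 0.8500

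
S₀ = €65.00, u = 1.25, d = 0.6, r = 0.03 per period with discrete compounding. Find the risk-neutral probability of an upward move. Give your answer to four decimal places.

Risk-neutral probability p = (1 + 0.03 − 0.6)/(1.25 − 0.6) = 0.4300/0.6500 = 0.6615

p = 0.6615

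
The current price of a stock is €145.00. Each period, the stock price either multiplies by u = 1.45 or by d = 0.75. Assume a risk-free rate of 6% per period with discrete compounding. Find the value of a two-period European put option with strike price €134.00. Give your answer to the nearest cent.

€14.49

Risk-neutral probability p = (1 + 0.06 − 0.75)/(1.45 − 0.75) = 0.3100/0.7000 = 0.4429
Terminal stock prices: S_uu = 304.9, S_ud = 157.7, S_dd = 81.56
Terminal payoffs (K − S): max(-170.9, 0) = 0, max(-23.69, 0) = 0, max(52.44, 0) = 52.44
Node u (S = 210.2): V_u = 1/1.06·[0.4429·0.0000 + 0.5571·0.0000] = 0.0000
Node d (S = 108.8): V_d = 1/1.06·[0.4429·0.0000 + 0.5571·52.4375] = 27.5615
Node 0 (S = 145): V_0 = 1/1.06·[0.4429·0.0000 + 0.5571·27.5615] = 14.4865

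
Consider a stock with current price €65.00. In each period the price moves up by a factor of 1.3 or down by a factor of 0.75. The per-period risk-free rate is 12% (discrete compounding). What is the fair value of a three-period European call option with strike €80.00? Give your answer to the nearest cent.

€14.37

Risk-neutral probability p = (1 + 0.12 − 0.75)/(1.3 − 0.75) = 0.3700/0.5500 = 0.6727
Terminal stock prices: S_uuu = 142.8, S_uud = 82.39, S_udd = 47.53, S_ddd = 27.42
Terminal payoffs (S − K): max(62.81, 0) = 62.81, max(2.388, 0) = 2.388, max(-32.47, 0) = 0, max(-52.58, 0) = 0
Node uu (S = 109.9): V_uu = 1/1.12·[0.6727·62.8050 + 0.3273·2.3875] = 38.4214
Node ud (S = 63.38): V_ud = 1/1.12·[0.6727·2.3875 + 0.3273·0.0000] = 1.4341
Node dd (S = 36.56): V_dd = 1/1.12·[0.6727·0.0000 + 0.3273·0.0000] = 0.0000
Node u (S = 84.5): V_u = 1/1.12·[0.6727·38.4214 + 0.3273·1.4341] = 23.4968
Node d (S = 48.75): V_d = 1/1.12·[0.6727·1.4341 + 0.3273·0.0000] = 0.8614
Node 0 (S = 65): V_0 = 1/1.12·[0.6727·23.4968 + 0.3273·0.8614] = 14.3651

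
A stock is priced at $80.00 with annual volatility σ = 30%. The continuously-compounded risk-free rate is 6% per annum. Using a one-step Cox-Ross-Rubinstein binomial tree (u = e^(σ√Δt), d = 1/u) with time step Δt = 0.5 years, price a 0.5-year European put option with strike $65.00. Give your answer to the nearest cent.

CRR parameters: u = e^(σ√Δt) = e^(0.3·√0.5) = 1.2363, d = 1/u = 0.8089
Per-period rate: rΔt = 0.06·0.5 = 0.03, so R = e^0.03 = 1.0305
Risk-neutral probability p = (e^0.03 − 0.8089)/(1.2363 − 0.8089) = 0.2216/0.4275 = 0.5184
Terminal stock prices: S_u = 98.9, S_d = 64.71
Terminal payoffs (K − S): max(-33.9, 0) = 0, max(0.2914, 0) = 0.2914
Node 0 (S = 80): V_0 = e^(−0.03)·[0.5184·0.0000 + 0.4816·0.2914] = 0.1362

$0.14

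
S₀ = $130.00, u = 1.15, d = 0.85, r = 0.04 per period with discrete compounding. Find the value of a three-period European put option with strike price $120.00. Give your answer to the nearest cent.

Risk-neutral probability p = (1 + 0.04 − 0.85)/(1.15 − 0.85) = 0.1900/0.3000 = 0.6333
Terminal stock prices: S_uuu = 197.7, S_uud = 146.1, S_udd = 108, S_ddd = 79.84
Terminal payoffs (K − S): max(-77.71, 0) = 0, max(-26.14, 0) = 0, max(11.99, 0) = 11.99, max(40.16, 0) = 40.16
Node uu (S = 171.9): V_uu = 1/1.04·[0.6333·0.0000 + 0.3667·0.0000] = 0.0000
Node ud (S = 127.1): V_ud = 1/1.04·[0.6333·0.0000 + 0.3667·11.9863] = 4.2259
Node dd (S = 93.92): V_dd = 1/1.04·[0.6333·11.9863 + 0.3667·40.1638] = 21.4596
Node u (S = 149.5): V_u = 1/1.04·[0.6333·0.0000 + 0.3667·4.2259] = 1.4899
Node d (S = 110.5): V_d = 1/1.04·[0.6333·4.2259 + 0.3667·21.4596] = 10.1394
Node 0 (S = 130): V_0 = 1/1.04·[0.6333·1.4899 + 0.3667·10.1394] = 4.4821

$4.48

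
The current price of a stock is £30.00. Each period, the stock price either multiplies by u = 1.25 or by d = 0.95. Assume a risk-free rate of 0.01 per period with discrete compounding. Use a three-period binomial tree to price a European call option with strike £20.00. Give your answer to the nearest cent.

Risk-neutral probability p = (1 + 0.01 − 0.95)/(1.25 − 0.95) = 0.0600/0.3000 = 0.2000
Terminal stock prices: S_uuu = 58.59, S_uud = 44.53, S_udd = 33.84, S_ddd = 25.72
Terminal payoffs (S − K): max(38.59, 0) = 38.59, max(24.53, 0) = 24.53, max(13.84, 0) = 13.84, max(5.721, 0) = 5.721
Node uu (S = 46.88): V_uu = 1/1.01·[0.2000·38.5938 + 0.8000·24.5312] = 27.0730
Node ud (S = 35.62): V_ud = 1/1.01·[0.2000·24.5312 + 0.8000·13.8438] = 15.8230
Node dd (S = 27.07): V_dd = 1/1.01·[0.2000·13.8438 + 0.8000·5.7212] = 7.2730
Node u (S = 37.5): V_u = 1/1.01·[0.2000·27.0730 + 0.8000·15.8230] = 17.8941
Node d (S = 28.5): V_d = 1/1.01·[0.2000·15.8230 + 0.8000·7.2730] = 8.8941
Node 0 (S = 30): V_0 = 1/1.01·[0.2000·17.8941 + 0.8000·8.8941] = 10.5882

£10.59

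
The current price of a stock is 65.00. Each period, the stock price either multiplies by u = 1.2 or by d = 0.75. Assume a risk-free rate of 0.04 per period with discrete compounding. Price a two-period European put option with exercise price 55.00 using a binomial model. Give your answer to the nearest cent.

Risk-neutral probability p = (1 + 0.04 − 0.75)/(1.2 − 0.75) = 0.2900/0.4500 = 0.6444
Terminal stock prices: S_uu = 93.6, S_ud = 58.5, S_dd = 36.56
Terminal payoffs (K − S): max(-38.6, 0) = 0, max(-3.5, 0) = 0, max(18.44, 0) = 18.44
Node u (S = 78): V_u = 1/1.04·[0.6444·0.0000 + 0.3556·0.0000] = 0.0000
Node d (S = 48.75): V_d = 1/1.04·[0.6444·0.0000 + 0.3556·18.4375] = 6.3034
Node 0 (S = 65): V_0 = 1/1.04·[0.6444·0.0000 + 0.3556·6.3034] = 2.1550

2.16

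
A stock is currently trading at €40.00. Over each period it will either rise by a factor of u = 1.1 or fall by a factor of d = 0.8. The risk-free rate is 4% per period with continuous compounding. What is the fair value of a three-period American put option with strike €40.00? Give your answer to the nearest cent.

Risk-neutral probability p = (e^0.04 − 0.8)/(1.1 − 0.8) = 0.2408/0.3000 = 0.8027
Terminal stock prices: S_uuu = 53.24, S_uud = 38.72, S_udd = 28.16, S_ddd = 20.48
Terminal payoffs (K − S): max(-13.24, 0) = 0, max(1.28, 0) = 1.28, max(11.84, 0) = 11.84, max(19.52, 0) = 19.52
Node uu (S = 48.4): continuation = e^(−0.04)·[0.8027·0.0000 + 0.1973·1.2800] = 0.2426; exercise value = 0.0000 ≤ continuation, so V_uu = 0.2426
Node ud (S = 35.2): continuation = e^(−0.04)·[0.8027·1.2800 + 0.1973·11.8400] = 3.2316; exercise value = 4.8000 > continuation, so V_ud = 4.8000 (exercise)
Node dd (S = 25.6): continuation = e^(−0.04)·[0.8027·11.8400 + 0.1973·19.5200] = 12.8316; exercise value = 14.4000 > continuation, so V_dd = 14.4000 (exercise)
Node u (S = 44): continuation = e^(−0.04)·[0.8027·0.2426 + 0.1973·4.8000] = 1.0970; exercise value = 0.0000 ≤ continuation, so V_u = 1.0970
Node d (S = 32): continuation = e^(−0.04)·[0.8027·4.8000 + 0.1973·14.4000] = 6.4316; exercise value = 8.0000 > continuation, so V_d = 8.0000 (exercise)
Node 0 (S = 40): continuation = e^(−0.04)·[0.8027·1.0970 + 0.1973·8.0000] = 2.3625; exercise value = 0.0000 ≤ continuation, so V_0 = 2.3625

€2.36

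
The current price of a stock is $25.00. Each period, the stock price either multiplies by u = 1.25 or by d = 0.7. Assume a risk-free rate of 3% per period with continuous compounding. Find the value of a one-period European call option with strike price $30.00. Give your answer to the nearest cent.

$0.73

Risk-neutral probability p = (e^0.03 − 0.7)/(1.25 − 0.7) = 0.3305/0.5500 = 0.6008
Terminal stock prices: S_u = 31.25, S_d = 17.5
Terminal payoffs (S − K): max(1.25, 0) = 1.25, max(-12.5, 0) = 0
Node 0 (S = 25): V_0 = e^(−0.03)·[0.6008·1.2500 + 0.3992·0.0000] = 0.7288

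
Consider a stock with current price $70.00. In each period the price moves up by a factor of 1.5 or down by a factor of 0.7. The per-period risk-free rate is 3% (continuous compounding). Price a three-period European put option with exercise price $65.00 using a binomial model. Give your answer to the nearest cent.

$12.86

Risk-neutral probability p = (e^0.03 − 0.7)/(1.5 − 0.7) = 0.3305/0.8000 = 0.4131
Terminal stock prices: S_uuu = 236.2, S_uud = 110.2, S_udd = 51.45, S_ddd = 24.01
Terminal payoffs (K − S): max(-171.2, 0) = 0, max(-45.25, 0) = 0, max(13.55, 0) = 13.55, max(40.99, 0) = 40.99
Node uu (S = 157.5): V_uu = e^(−0.03)·[0.4131·0.0000 + 0.5869·0.0000] = 0.0000
Node ud (S = 73.5): V_ud = e^(−0.03)·[0.4131·0.0000 + 0.5869·13.5500] = 7.7179
Node dd (S = 34.3): V_dd = e^(−0.03)·[0.4131·13.5500 + 0.5869·40.9900] = 28.7790
Node u (S = 105): V_u = e^(−0.03)·[0.4131·0.0000 + 0.5869·7.7179] = 4.3960
Node d (S = 49): V_d = e^(−0.03)·[0.4131·7.7179 + 0.5869·28.7790] = 19.4859
Node 0 (S = 70): V_0 = e^(−0.03)·[0.4131·4.3960 + 0.5869·19.4859] = 12.8610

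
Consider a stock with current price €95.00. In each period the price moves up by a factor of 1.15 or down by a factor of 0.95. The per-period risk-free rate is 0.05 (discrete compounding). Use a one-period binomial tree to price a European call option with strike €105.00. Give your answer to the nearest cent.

€2.02

Risk-neutral probability p = (1 + 0.05 − 0.95)/(1.15 − 0.95) = 0.1000/0.2000 = 0.5000
Terminal stock prices: S_u = 109.2, S_d = 90.25
Terminal payoffs (S − K): max(4.25, 0) = 4.25, max(-14.75, 0) = 0
Node 0 (S = 95): V_0 = 1/1.05·[0.5000·4.2500 + 0.5000·0.0000] = 2.0238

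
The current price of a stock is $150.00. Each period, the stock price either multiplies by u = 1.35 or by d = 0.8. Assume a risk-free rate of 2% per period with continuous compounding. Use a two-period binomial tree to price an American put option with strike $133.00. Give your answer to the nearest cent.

$12.78

Risk-neutral probability p = (e^0.02 − 0.8)/(1.35 − 0.8) = 0.2202/0.5500 = 0.4004
Terminal stock prices: S_uu = 273.4, S_ud = 162, S_dd = 96
Terminal payoffs (K − S): max(-140.4, 0) = 0, max(-29, 0) = 0, max(37, 0) = 37
Node u (S = 202.5): continuation = e^(−0.02)·[0.4004·0.0000 + 0.5996·0.0000] = 0.0000; exercise value = 0.0000 ≤ continuation, so V_u = 0.0000
Node d (S = 120): continuation = e^(−0.02)·[0.4004·0.0000 + 0.5996·37.0000] = 21.7471; exercise value = 13.0000 ≤ continuation, so V_d = 21.7471
Node 0 (S = 150): continuation = e^(−0.02)·[0.4004·0.0000 + 0.5996·21.7471] = 12.7821; exercise value = 0.0000 ≤ continuation, so V_0 = 12.7821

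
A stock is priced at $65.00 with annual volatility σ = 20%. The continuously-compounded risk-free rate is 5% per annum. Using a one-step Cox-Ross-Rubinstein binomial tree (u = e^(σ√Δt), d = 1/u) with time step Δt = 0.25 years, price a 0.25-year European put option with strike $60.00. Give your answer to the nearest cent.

$0.54

CRR parameters: u = e^(σ√Δt) = e^(0.2·√0.25) = 1.1052, d = 1/u = 0.9048
Per-period rate: rΔt = 0.05·0.25 = 0.0125, so R = e^0.0125 = 1.0126
Risk-neutral probability p = (e^0.0125 − 0.9048)/(1.1052 − 0.9048) = 0.1077/0.2003 = 0.5378
Terminal stock prices: S_u = 71.84, S_d = 58.81
Terminal payoffs (K − S): max(-11.84, 0) = 0, max(1.186, 0) = 1.186
Node 0 (S = 65): V_0 = e^(−0.0125)·[0.5378·0.0000 + 0.4622·1.1856] = 0.5412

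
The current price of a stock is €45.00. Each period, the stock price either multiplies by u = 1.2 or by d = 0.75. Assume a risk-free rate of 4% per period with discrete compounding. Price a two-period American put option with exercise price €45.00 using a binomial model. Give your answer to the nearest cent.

€4.80

Risk-neutral probability p = (1 + 0.04 − 0.75)/(1.2 − 0.75) = 0.2900/0.4500 = 0.6444
Terminal stock prices: S_uu = 64.8, S_ud = 40.5, S_dd = 25.31
Terminal payoffs (K − S): max(-19.8, 0) = 0, max(4.5, 0) = 4.5, max(19.69, 0) = 19.69
Node u (S = 54): continuation = 1/1.04·[0.6444·0.0000 + 0.3556·4.5000] = 1.5385; exercise value = 0.0000 ≤ continuation, so V_u = 1.5385
Node d (S = 33.75): continuation = 1/1.04·[0.6444·4.5000 + 0.3556·19.6875] = 9.5192; exercise value = 11.2500 > continuation, so V_d = 11.2500 (exercise)
Node 0 (S = 45): continuation = 1/1.04·[0.6444·1.5385 + 0.3556·11.2500] = 4.7995; exercise value = 0.0000 ≤ continuation, so V_0 = 4.7995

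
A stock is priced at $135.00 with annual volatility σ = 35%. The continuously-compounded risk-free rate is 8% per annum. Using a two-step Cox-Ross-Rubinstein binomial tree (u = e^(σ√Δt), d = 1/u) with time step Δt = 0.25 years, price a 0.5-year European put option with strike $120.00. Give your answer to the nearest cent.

CRR parameters: u = e^(σ√Δt) = e^(0.35·√0.25) = 1.1912, d = 1/u = 0.8395
Per-period rate: rΔt = 0.08·0.25 = 0.02, so R = e^0.02 = 1.0202
Risk-neutral probability p = (e^0.02 − 0.8395)/(1.1912 − 0.8395) = 0.1807/0.3518 = 0.5138
Terminal stock prices: S_uu = 191.6, S_ud = 135, S_dd = 95.13
Terminal payoffs (K − S): max(-71.57, 0) = 0, max(-15, 0) = 0, max(24.87, 0) = 24.87
Node u (S = 160.8): V_u = e^(−0.02)·[0.5138·0.0000 + 0.4862·0.0000] = 0.0000
Node d (S = 113.3): V_d = e^(−0.02)·[0.5138·0.0000 + 0.4862·24.8671] = 11.8513
Node 0 (S = 135): V_0 = e^(−0.02)·[0.5138·0.0000 + 0.4862·11.8513] = 5.6482

$5.65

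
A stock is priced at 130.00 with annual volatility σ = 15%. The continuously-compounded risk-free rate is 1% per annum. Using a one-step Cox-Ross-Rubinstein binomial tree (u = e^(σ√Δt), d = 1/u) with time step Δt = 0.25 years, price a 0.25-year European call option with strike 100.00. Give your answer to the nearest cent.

CRR parameters: u = e^(σ√Δt) = e^(0.15·√0.25) = 1.0779, d = 1/u = 0.9277
Per-period rate: rΔt = 0.01·0.25 = 0.0025, so R = e^0.0025 = 1.0025
Risk-neutral probability p = (e^0.0025 − 0.9277)/(1.0779 − 0.9277) = 0.0748/0.1501 = 0.4979
Terminal stock prices: S_u = 140.1, S_d = 120.6
Terminal payoffs (S − K): max(40.12, 0) = 40.12, max(20.61, 0) = 20.61
Node 0 (S = 130): V_0 = e^(−0.0025)·[0.4979·40.1249 + 0.5021·20.6067] = 30.2497

30.25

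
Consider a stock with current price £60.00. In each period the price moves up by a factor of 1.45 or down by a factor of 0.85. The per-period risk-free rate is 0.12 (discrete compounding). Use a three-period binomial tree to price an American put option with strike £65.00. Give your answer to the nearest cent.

Risk-neutral probability p = (1 + 0.12 − 0.85)/(1.45 − 0.85) = 0.2700/0.6000 = 0.4500
Terminal stock prices: S_uuu = 182.9, S_uud = 107.2, S_udd = 62.86, S_ddd = 36.85
Terminal payoffs (K − S): max(-117.9, 0) = 0, max(-42.23, 0) = 0, max(2.143, 0) = 2.143, max(28.15, 0) = 28.15
Node uu (S = 126.2): continuation = 1/1.12·[0.4500·0.0000 + 0.5500·0.0000] = 0.0000; exercise value = 0.0000 ≤ continuation, so V_uu = 0.0000
Node ud (S = 73.95): continuation = 1/1.12·[0.4500·0.0000 + 0.5500·2.1425] = 1.0521; exercise value = 0.0000 ≤ continuation, so V_ud = 1.0521
Node dd (S = 43.35): continuation = 1/1.12·[0.4500·2.1425 + 0.5500·28.1525] = 14.6857; exercise value = 21.6500 > continuation, so V_dd = 21.6500 (exercise)
Node u (S = 87): continuation = 1/1.12·[0.4500·0.0000 + 0.5500·1.0521] = 0.5167; exercise value = 0.0000 ≤ continuation, so V_u = 0.5167
Node d (S = 51): continuation = 1/1.12·[0.4500·1.0521 + 0.5500·21.6500] = 11.0544; exercise value = 14.0000 > continuation, so V_d = 14.0000 (exercise)
Node 0 (S = 60): continuation = 1/1.12·[0.4500·0.5167 + 0.5500·14.0000] = 7.0826; exercise value = 5.0000 ≤ continuation, so V_0 = 7.0826

£7.08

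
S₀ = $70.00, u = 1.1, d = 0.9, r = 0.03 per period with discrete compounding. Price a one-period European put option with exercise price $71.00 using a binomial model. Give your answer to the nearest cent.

Risk-neutral probability p = (1 + 0.03 − 0.9)/(1.1 − 0.9) = 0.1300/0.2000 = 0.6500
Terminal stock prices: S_u = 77, S_d = 63
Terminal payoffs (K − S): max(-6, 0) = 0, max(8, 0) = 8
Node 0 (S = 70): V_0 = 1/1.03·[0.6500·0.0000 + 0.3500·8.0000] = 2.7184

$2.72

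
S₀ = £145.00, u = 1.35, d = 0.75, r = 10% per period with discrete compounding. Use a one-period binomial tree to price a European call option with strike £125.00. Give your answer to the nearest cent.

£37.52

Risk-neutral probability p = (1 + 0.1 − 0.75)/(1.35 − 0.75) = 0.3500/0.6000 = 0.5833
Terminal stock prices: S_u = 195.8, S_d = 108.8
Terminal payoffs (S − K): max(70.75, 0) = 70.75, max(-16.25, 0) = 0
Node 0 (S = 145): V_0 = 1/1.1·[0.5833·70.7500 + 0.4167·0.0000] = 37.5189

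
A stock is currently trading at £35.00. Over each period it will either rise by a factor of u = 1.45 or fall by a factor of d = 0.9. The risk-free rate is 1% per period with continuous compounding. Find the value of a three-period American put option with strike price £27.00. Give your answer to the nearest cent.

£0.74

Risk-neutral probability p = (e^0.01 − 0.9)/(1.45 − 0.9) = 0.1101/0.5500 = 0.2001
Terminal stock prices: S_uuu = 106.7, S_uud = 66.23, S_udd = 41.11, S_ddd = 25.52
Terminal payoffs (K − S): max(-79.7, 0) = 0, max(-39.23, 0) = 0, max(-14.11, 0) = 0, max(1.485, 0) = 1.485
Node uu (S = 73.59): continuation = e^(−0.01)·[0.2001·0.0000 + 0.7999·0.0000] = 0.0000; exercise value = 0.0000 ≤ continuation, so V_uu = 0.0000
Node ud (S = 45.68): continuation = e^(−0.01)·[0.2001·0.0000 + 0.7999·0.0000] = 0.0000; exercise value = 0.0000 ≤ continuation, so V_ud = 0.0000
Node dd (S = 28.35): continuation = e^(−0.01)·[0.2001·0.0000 + 0.7999·1.4850] = 1.1760; exercise value = 0.0000 ≤ continuation, so V_dd = 1.1760
Node u (S = 50.75): continuation = e^(−0.01)·[0.2001·0.0000 + 0.7999·0.0000] = 0.0000; exercise value = 0.0000 ≤ continuation, so V_u = 0.0000
Node d (S = 31.5): continuation = e^(−0.01)·[0.2001·0.0000 + 0.7999·1.1760] = 0.9314; exercise value = 0.0000 ≤ continuation, so V_d = 0.9314
Node 0 (S = 35): continuation = e^(−0.01)·[0.2001·0.0000 + 0.7999·0.9314] = 0.7376; exercise value = 0.0000 ≤ continuation, so V_0 = 0.7376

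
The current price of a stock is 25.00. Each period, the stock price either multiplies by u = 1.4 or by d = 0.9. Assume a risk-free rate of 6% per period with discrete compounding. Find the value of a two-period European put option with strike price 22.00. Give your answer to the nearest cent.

Risk-neutral probability p = (1 + 0.06 − 0.9)/(1.4 − 0.9) = 0.1600/0.5000 = 0.3200
Terminal stock prices: S_uu = 49, S_ud = 31.5, S_dd = 20.25
Terminal payoffs (K − S): max(-27, 0) = 0, max(-9.5, 0) = 0, max(1.75, 0) = 1.75
Node u (S = 35): V_u = 1/1.06·[0.3200·0.0000 + 0.6800·0.0000] = 0.0000
Node d (S = 22.5): V_d = 1/1.06·[0.3200·0.0000 + 0.6800·1.7500] = 1.1226
Node 0 (S = 25): V_0 = 1/1.06·[0.3200·0.0000 + 0.6800·1.1226] = 0.7202

0.72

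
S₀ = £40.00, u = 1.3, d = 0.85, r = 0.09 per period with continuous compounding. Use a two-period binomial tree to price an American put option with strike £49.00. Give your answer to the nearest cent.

£9.00

Risk-neutral probability p = (e^0.09 − 0.85)/(1.3 − 0.85) = 0.2442/0.4500 = 0.5426
Terminal stock prices: S_uu = 67.6, S_ud = 44.2, S_dd = 28.9
Terminal payoffs (K − S): max(-18.6, 0) = 0, max(4.8, 0) = 4.8, max(20.1, 0) = 20.1
Node u (S = 52): continuation = e^(−0.09)·[0.5426·0.0000 + 0.4574·4.8000] = 2.0065; exercise value = 0.0000 ≤ continuation, so V_u = 2.0065
Node d (S = 34): continuation = e^(−0.09)·[0.5426·4.8000 + 0.4574·20.1000] = 10.7826; exercise value = 15.0000 > continuation, so V_d = 15.0000 (exercise)
Node 0 (S = 40): continuation = e^(−0.09)·[0.5426·2.0065 + 0.4574·15.0000] = 7.2654; exercise value = 9.0000 > continuation, so V_0 = 9.0000 (exercise)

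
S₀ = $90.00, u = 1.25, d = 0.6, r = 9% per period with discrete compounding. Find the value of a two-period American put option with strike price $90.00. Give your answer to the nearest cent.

$11.64

Risk-neutral probability p = (1 + 0.09 − 0.6)/(1.25 − 0.6) = 0.4900/0.6500 = 0.7538
Terminal stock prices: S_uu = 140.6, S_ud = 67.5, S_dd = 32.4
Terminal payoffs (K − S): max(-50.62, 0) = 0, max(22.5, 0) = 22.5, max(57.6, 0) = 57.6
Node u (S = 112.5): continuation = 1/1.09·[0.7538·0.0000 + 0.2462·22.5000] = 5.0812; exercise value = 0.0000 ≤ continuation, so V_u = 5.0812
Node d (S = 54): continuation = 1/1.09·[0.7538·22.5000 + 0.2462·57.6000] = 28.5688; exercise value = 36.0000 > continuation, so V_d = 36.0000 (exercise)
Node 0 (S = 90): continuation = 1/1.09·[0.7538·5.0812 + 0.2462·36.0000] = 11.6440; exercise value = 0.0000 ≤ continuation, so V_0 = 11.6440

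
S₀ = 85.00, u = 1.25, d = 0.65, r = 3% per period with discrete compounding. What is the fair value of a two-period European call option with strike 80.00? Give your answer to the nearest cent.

19.97

Risk-neutral probability p = (1 + 0.03 − 0.65)/(1.25 − 0.65) = 0.3800/0.6000 = 0.6333
Terminal stock prices: S_uu = 132.8, S_ud = 69.06, S_dd = 35.91
Terminal payoffs (S − K): max(52.81, 0) = 52.81, max(-10.94, 0) = 0, max(-44.09, 0) = 0
Node u (S = 106.2): V_u = 1/1.03·[0.6333·52.8125 + 0.3667·0.0000] = 32.4737
Node d (S = 55.25): V_d = 1/1.03·[0.6333·0.0000 + 0.3667·0.0000] = 0.0000
Node 0 (S = 85): V_0 = 1/1.03·[0.6333·32.4737 + 0.3667·0.0000] = 19.9677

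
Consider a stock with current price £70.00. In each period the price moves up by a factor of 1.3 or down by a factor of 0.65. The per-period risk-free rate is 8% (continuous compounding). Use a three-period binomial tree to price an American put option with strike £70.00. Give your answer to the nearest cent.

Risk-neutral probability p = (e^0.08 − 0.65)/(1.3 − 0.65) = 0.4333/0.6500 = 0.6666
Terminal stock prices: S_uuu = 153.8, S_uud = 76.9, S_udd = 38.45, S_ddd = 19.22
Terminal payoffs (K − S): max(-83.79, 0) = 0, max(-6.895, 0) = 0, max(31.55, 0) = 31.55, max(50.78, 0) = 50.78
Node uu (S = 118.3): continuation = e^(−0.08)·[0.6666·0.0000 + 0.3334·0.0000] = 0.0000; exercise value = 0.0000 ≤ continuation, so V_uu = 0.0000
Node ud (S = 59.15): continuation = e^(−0.08)·[0.6666·0.0000 + 0.3334·31.5525] = 9.7109; exercise value = 10.8500 > continuation, so V_ud = 10.8500 (exercise)
Node dd (S = 29.58): continuation = e^(−0.08)·[0.6666·31.5525 + 0.3334·50.7763] = 35.0431; exercise value = 40.4250 > continuation, so V_dd = 40.4250 (exercise)
Node u (S = 91): continuation = e^(−0.08)·[0.6666·0.0000 + 0.3334·10.8500] = 3.3393; exercise value = 0.0000 ≤ continuation, so V_u = 3.3393
Node d (S = 45.5): continuation = e^(−0.08)·[0.6666·10.8500 + 0.3334·40.4250] = 19.1181; exercise value = 24.5000 > continuation, so V_d = 24.5000 (exercise)
Node 0 (S = 70): continuation = e^(−0.08)·[0.6666·3.3393 + 0.3334·24.5000] = 9.5952; exercise value = 0.0000 ≤ continuation, so V_0 = 9.5952

£9.60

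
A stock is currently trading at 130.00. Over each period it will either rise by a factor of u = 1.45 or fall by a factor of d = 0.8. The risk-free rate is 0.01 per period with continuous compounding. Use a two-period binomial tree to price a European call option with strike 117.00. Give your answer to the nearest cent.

30.49

Risk-neutral probability p = (e^0.01 − 0.8)/(1.45 − 0.8) = 0.2101/0.6500 = 0.3232
Terminal stock prices: S_uu = 273.3, S_ud = 150.8, S_dd = 83.2
Terminal payoffs (S − K): max(156.3, 0) = 156.3, max(33.8, 0) = 33.8, max(-33.8, 0) = 0
Node u (S = 188.5): V_u = e^(−0.01)·[0.3232·156.3250 + 0.6768·33.8000] = 72.6642
Node d (S = 104): V_d = e^(−0.01)·[0.3232·33.8000 + 0.6768·0.0000] = 10.8139
Node 0 (S = 130): V_0 = e^(−0.01)·[0.3232·72.6642 + 0.6768·10.8139] = 30.4946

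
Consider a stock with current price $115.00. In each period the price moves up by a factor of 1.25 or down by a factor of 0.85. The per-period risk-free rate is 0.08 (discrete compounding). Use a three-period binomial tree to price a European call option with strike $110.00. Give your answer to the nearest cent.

Risk-neutral probability p = (1 + 0.08 − 0.85)/(1.25 − 0.85) = 0.2300/0.4000 = 0.5750
Terminal stock prices: S_uuu = 224.6, S_uud = 152.7, S_udd = 103.9, S_ddd = 70.62
Terminal payoffs (S − K): max(114.6, 0) = 114.6, max(42.73, 0) = 42.73, max(-6.141, 0) = 0, max(-39.38, 0) = 0
Node uu (S = 179.7): V_uu = 1/1.08·[0.5750·114.6094 + 0.4250·42.7344] = 77.8356
Node ud (S = 122.2): V_ud = 1/1.08·[0.5750·42.7344 + 0.4250·0.0000] = 22.7521
Node dd (S = 83.09): V_dd = 1/1.08·[0.5750·0.0000 + 0.4250·0.0000] = 0.0000
Node u (S = 143.8): V_u = 1/1.08·[0.5750·77.8356 + 0.4250·22.7521] = 50.3936
Node d (S = 97.75): V_d = 1/1.08·[0.5750·22.7521 + 0.4250·0.0000] = 12.1134
Node 0 (S = 115): V_0 = 1/1.08·[0.5750·50.3936 + 0.4250·12.1134] = 31.5968

$31.60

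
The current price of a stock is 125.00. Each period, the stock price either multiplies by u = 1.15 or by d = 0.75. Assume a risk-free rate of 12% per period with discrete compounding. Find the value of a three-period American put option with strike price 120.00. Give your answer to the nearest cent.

Risk-neutral probability p = (1 + 0.12 − 0.75)/(1.15 − 0.75) = 0.3700/0.4000 = 0.9250
Terminal stock prices: S_uuu = 190.1, S_uud = 124, S_udd = 80.86, S_ddd = 52.73
Terminal payoffs (K − S): max(-70.11, 0) = 0, max(-3.984, 0) = 0, max(39.14, 0) = 39.14, max(67.27, 0) = 67.27
Node uu (S = 165.3): continuation = 1/1.12·[0.9250·0.0000 + 0.0750·0.0000] = 0.0000; exercise value = 0.0000 ≤ continuation, so V_uu = 0.0000
Node ud (S = 107.8): continuation = 1/1.12·[0.9250·0.0000 + 0.0750·39.1406] = 2.6210; exercise value = 12.1875 > continuation, so V_ud = 12.1875 (exercise)
Node dd (S = 70.31): continuation = 1/1.12·[0.9250·39.1406 + 0.0750·67.2656] = 36.8304; exercise value = 49.6875 > continuation, so V_dd = 49.6875 (exercise)
Node u (S = 143.8): continuation = 1/1.12·[0.9250·0.0000 + 0.0750·12.1875] = 0.8161; exercise value = 0.0000 ≤ continuation, so V_u = 0.8161
Node d (S = 93.75): continuation = 1/1.12·[0.9250·12.1875 + 0.0750·49.6875] = 13.3929; exercise value = 26.2500 > continuation, so V_d = 26.2500 (exercise)
Node 0 (S = 125): continuation = 1/1.12·[0.9250·0.8161 + 0.0750·26.2500] = 2.4318; exercise value = 0.0000 ≤ continuation, so V_0 = 2.4318

2.43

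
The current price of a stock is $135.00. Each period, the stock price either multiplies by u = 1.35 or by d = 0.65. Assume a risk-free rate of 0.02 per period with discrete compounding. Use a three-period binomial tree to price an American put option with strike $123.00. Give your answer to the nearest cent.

Risk-neutral probability p = (1 + 0.02 − 0.65)/(1.35 − 0.65) = 0.3700/0.7000 = 0.5286
Terminal stock prices: S_uuu = 332.2, S_uud = 159.9, S_udd = 77, S_ddd = 37.07
Terminal payoffs (K − S): max(-209.2, 0) = 0, max(-36.92, 0) = 0, max(46, 0) = 46, max(85.93, 0) = 85.93
Node uu (S = 246): continuation = 1/1.02·[0.5286·0.0000 + 0.4714·0.0000] = 0.0000; exercise value = 0.0000 ≤ continuation, so V_uu = 0.0000
Node ud (S = 118.5): continuation = 1/1.02·[0.5286·0.0000 + 0.4714·45.9994] = 21.2602; exercise value = 4.5375 ≤ continuation, so V_ud = 21.2602
Node dd (S = 57.04): continuation = 1/1.02·[0.5286·45.9994 + 0.4714·85.9256] = 63.5507; exercise value = 65.9625 > continuation, so V_dd = 65.9625 (exercise)
Node u (S = 182.2): continuation = 1/1.02·[0.5286·0.0000 + 0.4714·21.2602] = 9.8261; exercise value = 0.0000 ≤ continuation, so V_u = 9.8261
Node d (S = 87.75): continuation = 1/1.02·[0.5286·21.2602 + 0.4714·65.9625] = 41.5041; exercise value = 35.2500 ≤ continuation, so V_d = 41.5041
Node 0 (S = 135): continuation = 1/1.02·[0.5286·9.8261 + 0.4714·41.5041] = 24.2745; exercise value = 0.0000 ≤ continuation, so V_0 = 24.2745

$24.27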